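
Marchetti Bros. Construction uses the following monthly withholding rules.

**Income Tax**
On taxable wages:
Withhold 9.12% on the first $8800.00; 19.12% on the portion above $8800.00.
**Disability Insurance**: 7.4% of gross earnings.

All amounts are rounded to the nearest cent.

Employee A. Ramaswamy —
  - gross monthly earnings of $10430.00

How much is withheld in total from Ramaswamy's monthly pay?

$1886.04

Income Tax: taxable = $10430.00
  $802.56 + 19.12% × ($10430.00 − $8800.00) = $802.56 + 19.12% × $1630.00 = $1114.22
Disability Insurance: 7.4% × $10430.00 = $771.82
Total: $1114.22 + $771.82 = $1886.04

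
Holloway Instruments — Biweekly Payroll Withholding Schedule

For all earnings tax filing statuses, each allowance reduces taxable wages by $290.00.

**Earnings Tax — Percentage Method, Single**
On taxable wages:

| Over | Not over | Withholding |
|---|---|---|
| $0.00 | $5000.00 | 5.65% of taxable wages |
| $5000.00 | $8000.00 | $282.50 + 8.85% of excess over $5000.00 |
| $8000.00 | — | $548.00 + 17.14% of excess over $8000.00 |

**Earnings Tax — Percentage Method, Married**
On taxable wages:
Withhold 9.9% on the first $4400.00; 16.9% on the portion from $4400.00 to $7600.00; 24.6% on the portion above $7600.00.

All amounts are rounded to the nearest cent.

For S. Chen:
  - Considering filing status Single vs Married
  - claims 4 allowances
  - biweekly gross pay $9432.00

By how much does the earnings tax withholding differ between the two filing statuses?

$547.09

Earnings Tax (Single): taxable = $9432.00 − 4×$290.00 = $8272.00
  $548.00 + 17.14% × ($8272.00 − $8000.00) = $548.00 + 17.14% × $272.00 = $594.62
Earnings Tax (Married): taxable = $9432.00 − 4×$290.00 = $8272.00
  $976.40 + 24.6% × ($8272.00 − $7600.00) = $976.40 + 24.6% × $672.00 = $1141.71
Difference: |$594.62 − $1141.71| = $547.09 (higher under Married)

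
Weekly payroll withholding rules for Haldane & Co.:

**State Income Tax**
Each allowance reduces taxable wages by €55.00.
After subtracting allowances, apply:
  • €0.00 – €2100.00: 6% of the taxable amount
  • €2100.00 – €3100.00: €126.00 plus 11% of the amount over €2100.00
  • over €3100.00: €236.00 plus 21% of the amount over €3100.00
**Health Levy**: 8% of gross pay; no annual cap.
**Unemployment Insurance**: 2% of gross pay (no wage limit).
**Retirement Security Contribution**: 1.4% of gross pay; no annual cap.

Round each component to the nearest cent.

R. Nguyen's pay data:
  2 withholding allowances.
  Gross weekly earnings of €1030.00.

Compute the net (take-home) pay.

State Income Tax: taxable = €1030.00 − 2×€55.00 = €920.00
  6% × €920.00 = €55.20
Health Levy: 8% × €1030.00 = €82.40
Unemployment Insurance: 2% × €1030.00 = €20.60
Retirement Security Contribution: 1.4% × €1030.00 = €14.42
Total withheld: €55.20 + €82.40 + €20.60 + €14.42 = €172.62
Net pay: €1030.00 − €172.62 = €857.38

€857.38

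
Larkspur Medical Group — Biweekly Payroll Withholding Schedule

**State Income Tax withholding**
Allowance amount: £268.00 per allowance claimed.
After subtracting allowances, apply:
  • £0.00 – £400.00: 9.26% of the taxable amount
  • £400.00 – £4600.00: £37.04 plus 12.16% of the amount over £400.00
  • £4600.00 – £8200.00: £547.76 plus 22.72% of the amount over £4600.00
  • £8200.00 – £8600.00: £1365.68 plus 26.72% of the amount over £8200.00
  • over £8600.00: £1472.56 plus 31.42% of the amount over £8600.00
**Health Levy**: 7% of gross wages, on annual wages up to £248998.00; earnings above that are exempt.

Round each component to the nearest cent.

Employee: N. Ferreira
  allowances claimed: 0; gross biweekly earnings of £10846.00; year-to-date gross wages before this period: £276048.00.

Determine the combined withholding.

State Income Tax: taxable = £10846.00
  £1472.56 + 31.42% × (£10846.00 − £8600.00) = £1472.56 + 31.42% × £2246.00 = £2178.25
Health Levy: YTD £276048.00 ≥ cap £248998.00 → £0.00
Total: £2178.25 + £0.00 = £2178.25

£2178.25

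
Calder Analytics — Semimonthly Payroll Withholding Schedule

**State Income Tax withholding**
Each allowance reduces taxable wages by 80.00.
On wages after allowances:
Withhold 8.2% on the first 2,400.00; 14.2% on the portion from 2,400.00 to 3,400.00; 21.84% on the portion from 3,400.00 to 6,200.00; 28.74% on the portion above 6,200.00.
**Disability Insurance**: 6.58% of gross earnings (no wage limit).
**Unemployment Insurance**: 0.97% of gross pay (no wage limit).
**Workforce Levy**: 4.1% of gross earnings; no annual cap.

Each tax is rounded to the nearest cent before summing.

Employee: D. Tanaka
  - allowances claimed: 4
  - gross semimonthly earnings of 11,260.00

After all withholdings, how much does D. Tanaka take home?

State Income Tax: taxable = 11,260.00 − 4×80.00 = 10,940.00
  950.32 + 28.74% × (10,940.00 − 6,200.00) = 950.32 + 28.74% × 4,740.00 = 2,312.60
Disability Insurance: 6.58% × 11,260.00 = 740.91
Unemployment Insurance: 0.97% × 11,260.00 = 109.22
Workforce Levy: 4.1% × 11,260.00 = 461.66
Total withheld: 2,312.60 + 740.91 + 109.22 + 461.66 = 3,624.39
Net pay: 11,260.00 − 3,624.39 = 7,635.61

7,635.61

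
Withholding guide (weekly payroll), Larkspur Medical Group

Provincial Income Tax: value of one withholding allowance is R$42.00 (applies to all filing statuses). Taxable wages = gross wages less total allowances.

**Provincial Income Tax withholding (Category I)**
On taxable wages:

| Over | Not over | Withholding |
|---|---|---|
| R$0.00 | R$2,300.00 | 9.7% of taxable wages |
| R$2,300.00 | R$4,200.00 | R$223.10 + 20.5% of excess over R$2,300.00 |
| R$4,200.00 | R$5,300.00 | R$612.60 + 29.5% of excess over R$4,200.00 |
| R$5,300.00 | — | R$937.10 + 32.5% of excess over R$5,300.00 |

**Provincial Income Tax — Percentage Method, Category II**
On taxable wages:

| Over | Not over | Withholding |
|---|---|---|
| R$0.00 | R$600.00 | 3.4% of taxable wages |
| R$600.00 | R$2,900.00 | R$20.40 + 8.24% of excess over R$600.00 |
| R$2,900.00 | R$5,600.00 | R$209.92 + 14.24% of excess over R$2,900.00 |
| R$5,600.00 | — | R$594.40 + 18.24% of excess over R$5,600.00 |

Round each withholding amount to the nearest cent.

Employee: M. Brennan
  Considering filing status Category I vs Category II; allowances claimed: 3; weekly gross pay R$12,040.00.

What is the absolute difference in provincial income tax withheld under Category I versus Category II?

Provincial Income Tax (Category I): taxable = R$12,040.00 − 3×R$42.00 = R$11,914.00
  R$937.10 + 32.5% × (R$11,914.00 − R$5,300.00) = R$937.10 + 32.5% × R$6,614.00 = R$3,086.65
Provincial Income Tax (Category II): taxable = R$12,040.00 − 3×R$42.00 = R$11,914.00
  R$594.40 + 18.24% × (R$11,914.00 − R$5,600.00) = R$594.40 + 18.24% × R$6,314.00 = R$1,746.07
Difference: |R$3,086.65 − R$1,746.07| = R$1,340.58 (higher under Category I)

R$1,340.58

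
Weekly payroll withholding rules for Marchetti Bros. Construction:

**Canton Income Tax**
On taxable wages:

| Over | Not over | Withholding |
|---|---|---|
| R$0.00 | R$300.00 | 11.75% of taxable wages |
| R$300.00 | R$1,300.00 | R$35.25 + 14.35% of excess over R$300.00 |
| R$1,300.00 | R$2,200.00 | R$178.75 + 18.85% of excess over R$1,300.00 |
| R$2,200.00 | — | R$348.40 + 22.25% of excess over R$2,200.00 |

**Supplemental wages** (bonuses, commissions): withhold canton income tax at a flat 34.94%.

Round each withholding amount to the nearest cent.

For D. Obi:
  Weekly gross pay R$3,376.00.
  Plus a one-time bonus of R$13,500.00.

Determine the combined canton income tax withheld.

R$5,326.96

Canton Income Tax: taxable = R$3,376.00
  R$348.40 + 22.25% × (R$3,376.00 − R$2,200.00) = R$348.40 + 22.25% × R$1,176.00 = R$610.06
Supplemental (34.94% flat on bonus): 34.94% × R$13,500.00 = R$4,716.90
Total canton income tax: R$610.06 + R$4,716.90 = R$5,326.96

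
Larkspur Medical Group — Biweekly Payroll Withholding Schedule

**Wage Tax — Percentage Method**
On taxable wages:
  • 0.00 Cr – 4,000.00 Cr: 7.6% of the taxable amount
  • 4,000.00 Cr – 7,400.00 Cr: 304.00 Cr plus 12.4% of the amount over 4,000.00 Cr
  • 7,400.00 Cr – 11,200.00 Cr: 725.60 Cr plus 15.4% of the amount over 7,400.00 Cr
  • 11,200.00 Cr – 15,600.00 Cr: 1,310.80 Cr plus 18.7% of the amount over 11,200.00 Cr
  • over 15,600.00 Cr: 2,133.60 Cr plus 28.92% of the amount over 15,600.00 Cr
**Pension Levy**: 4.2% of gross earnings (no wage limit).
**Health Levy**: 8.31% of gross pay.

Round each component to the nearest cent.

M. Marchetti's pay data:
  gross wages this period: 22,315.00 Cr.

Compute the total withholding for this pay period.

6,867.19 Cr

Wage Tax: taxable = 22,315.00 Cr
  2,133.60 Cr + 28.92% × (22,315.00 Cr − 15,600.00 Cr) = 2,133.60 Cr + 28.92% × 6,715.00 Cr = 4,075.58 Cr
Pension Levy: 4.2% × 22,315.00 Cr = 937.23 Cr
Health Levy: 8.31% × 22,315.00 Cr = 1,854.38 Cr
Total: 4,075.58 Cr + 937.23 Cr + 1,854.38 Cr = 6,867.19 Cr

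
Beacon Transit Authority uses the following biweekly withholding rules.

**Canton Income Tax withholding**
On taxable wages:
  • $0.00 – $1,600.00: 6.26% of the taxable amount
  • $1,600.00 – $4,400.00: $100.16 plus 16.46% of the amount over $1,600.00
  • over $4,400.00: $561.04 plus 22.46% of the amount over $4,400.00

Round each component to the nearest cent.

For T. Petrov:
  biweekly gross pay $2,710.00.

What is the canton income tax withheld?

$282.87

Canton Income Tax: taxable = $2,710.00
  $100.16 + 16.46% × ($2,710.00 − $1,600.00) = $100.16 + 16.46% × $1,110.00 = $282.87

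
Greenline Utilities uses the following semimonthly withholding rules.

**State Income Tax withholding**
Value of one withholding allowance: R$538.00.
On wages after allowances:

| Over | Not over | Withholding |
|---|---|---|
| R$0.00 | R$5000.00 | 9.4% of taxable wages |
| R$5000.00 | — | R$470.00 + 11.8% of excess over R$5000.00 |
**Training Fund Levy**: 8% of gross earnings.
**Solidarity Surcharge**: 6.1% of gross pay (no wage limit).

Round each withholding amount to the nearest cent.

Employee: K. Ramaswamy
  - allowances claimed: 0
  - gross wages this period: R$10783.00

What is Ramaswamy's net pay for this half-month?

State Income Tax: taxable = R$10783.00
  R$470.00 + 11.8% × (R$10783.00 − R$5000.00) = R$470.00 + 11.8% × R$5783.00 = R$1152.39
Training Fund Levy: 8% × R$10783.00 = R$862.64
Solidarity Surcharge: 6.1% × R$10783.00 = R$657.76
Total withheld: R$1152.39 + R$862.64 + R$657.76 = R$2672.79
Net pay: R$10783.00 − R$2672.79 = R$8110.21

R$8110.21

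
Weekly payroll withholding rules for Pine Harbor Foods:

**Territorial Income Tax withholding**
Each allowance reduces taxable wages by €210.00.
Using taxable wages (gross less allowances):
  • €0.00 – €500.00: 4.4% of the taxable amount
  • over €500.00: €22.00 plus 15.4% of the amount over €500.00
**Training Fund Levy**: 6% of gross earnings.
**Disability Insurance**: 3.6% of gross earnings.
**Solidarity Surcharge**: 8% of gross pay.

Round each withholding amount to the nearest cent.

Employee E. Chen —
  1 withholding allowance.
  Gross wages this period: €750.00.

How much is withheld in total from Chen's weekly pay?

€160.16

Territorial Income Tax: taxable = €750.00 − 1×€210.00 = €540.00
  €22.00 + 15.4% × (€540.00 − €500.00) = €22.00 + 15.4% × €40.00 = €28.16
Training Fund Levy: 6% × €750.00 = €45.00
Disability Insurance: 3.6% × €750.00 = €27.00
Solidarity Surcharge: 8% × €750.00 = €60.00
Total: €28.16 + €45.00 + €27.00 + €60.00 = €160.16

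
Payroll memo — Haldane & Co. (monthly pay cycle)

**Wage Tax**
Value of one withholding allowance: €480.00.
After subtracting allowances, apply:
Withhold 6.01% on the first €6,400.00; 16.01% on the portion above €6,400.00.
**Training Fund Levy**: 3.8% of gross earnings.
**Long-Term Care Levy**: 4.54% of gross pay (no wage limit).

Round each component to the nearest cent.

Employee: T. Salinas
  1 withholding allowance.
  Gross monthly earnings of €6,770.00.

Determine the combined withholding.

Wage Tax: taxable = €6,770.00 − 1×€480.00 = €6,290.00
  6.01% × €6,290.00 = €378.03
Training Fund Levy: 3.8% × €6,770.00 = €257.26
Long-Term Care Levy: 4.54% × €6,770.00 = €307.36
Total: €378.03 + €257.26 + €307.36 = €942.65

€942.65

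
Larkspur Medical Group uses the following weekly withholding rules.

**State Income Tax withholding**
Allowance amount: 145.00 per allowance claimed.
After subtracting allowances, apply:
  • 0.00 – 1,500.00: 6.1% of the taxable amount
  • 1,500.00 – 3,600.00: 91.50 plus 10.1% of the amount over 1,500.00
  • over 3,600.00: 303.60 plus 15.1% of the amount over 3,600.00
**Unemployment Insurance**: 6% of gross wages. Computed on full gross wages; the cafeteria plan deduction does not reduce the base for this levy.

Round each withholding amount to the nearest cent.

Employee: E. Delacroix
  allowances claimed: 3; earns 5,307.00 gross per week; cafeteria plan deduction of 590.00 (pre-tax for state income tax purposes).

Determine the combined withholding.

State Income Tax: taxable = 5,307.00 − 590.00 − 3×145.00 = 4,282.00
  303.60 + 15.1% × (4,282.00 − 3,600.00) = 303.60 + 15.1% × 682.00 = 406.58
Unemployment Insurance: 6% × 5,307.00 = 318.42
Total: 406.58 + 318.42 = 725.00

725.00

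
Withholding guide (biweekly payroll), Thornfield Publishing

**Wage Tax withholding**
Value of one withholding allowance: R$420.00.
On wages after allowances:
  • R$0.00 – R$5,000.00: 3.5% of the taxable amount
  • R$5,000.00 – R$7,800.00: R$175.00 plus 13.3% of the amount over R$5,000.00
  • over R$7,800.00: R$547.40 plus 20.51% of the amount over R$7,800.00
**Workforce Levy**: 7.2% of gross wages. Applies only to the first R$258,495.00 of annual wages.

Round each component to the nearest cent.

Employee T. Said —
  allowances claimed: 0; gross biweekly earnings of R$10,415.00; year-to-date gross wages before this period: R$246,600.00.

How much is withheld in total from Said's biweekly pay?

R$1,833.62

Wage Tax: taxable = R$10,415.00
  R$547.40 + 20.51% × (R$10,415.00 − R$7,800.00) = R$547.40 + 20.51% × R$2,615.00 = R$1,083.74
Workforce Levy: 7.2% × R$10,415.00 = R$749.88
Total: R$1,083.74 + R$749.88 = R$1,833.62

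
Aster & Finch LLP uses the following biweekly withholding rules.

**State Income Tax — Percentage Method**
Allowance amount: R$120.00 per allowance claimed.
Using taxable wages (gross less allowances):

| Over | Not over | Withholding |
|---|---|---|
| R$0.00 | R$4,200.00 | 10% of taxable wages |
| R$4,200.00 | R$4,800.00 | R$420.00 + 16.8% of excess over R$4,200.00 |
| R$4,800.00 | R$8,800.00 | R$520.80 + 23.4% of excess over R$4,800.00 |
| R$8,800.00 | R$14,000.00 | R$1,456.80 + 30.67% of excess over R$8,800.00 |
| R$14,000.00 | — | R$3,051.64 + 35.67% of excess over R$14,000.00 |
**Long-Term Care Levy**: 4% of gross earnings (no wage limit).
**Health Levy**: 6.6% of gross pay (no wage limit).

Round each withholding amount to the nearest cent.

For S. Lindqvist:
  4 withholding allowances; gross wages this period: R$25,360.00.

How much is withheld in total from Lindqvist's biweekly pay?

R$9,620.70

State Income Tax: taxable = R$25,360.00 − 4×R$120.00 = R$24,880.00
  R$3,051.64 + 35.67% × (R$24,880.00 − R$14,000.00) = R$3,051.64 + 35.67% × R$10,880.00 = R$6,932.54
Long-Term Care Levy: 4% × R$25,360.00 = R$1,014.40
Health Levy: 6.6% × R$25,360.00 = R$1,673.76
Total: R$6,932.54 + R$1,014.40 + R$1,673.76 = R$9,620.70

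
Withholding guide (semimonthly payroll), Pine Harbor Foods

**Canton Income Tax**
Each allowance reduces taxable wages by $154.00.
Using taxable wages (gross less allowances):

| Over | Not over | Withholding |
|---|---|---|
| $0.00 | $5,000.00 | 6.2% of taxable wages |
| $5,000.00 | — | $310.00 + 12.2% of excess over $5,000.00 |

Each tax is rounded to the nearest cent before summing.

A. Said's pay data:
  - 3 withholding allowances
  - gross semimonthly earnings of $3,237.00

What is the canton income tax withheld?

Canton Income Tax: taxable = $3,237.00 − 3×$154.00 = $2,775.00
  6.2% × $2,775.00 = $172.05

$172.05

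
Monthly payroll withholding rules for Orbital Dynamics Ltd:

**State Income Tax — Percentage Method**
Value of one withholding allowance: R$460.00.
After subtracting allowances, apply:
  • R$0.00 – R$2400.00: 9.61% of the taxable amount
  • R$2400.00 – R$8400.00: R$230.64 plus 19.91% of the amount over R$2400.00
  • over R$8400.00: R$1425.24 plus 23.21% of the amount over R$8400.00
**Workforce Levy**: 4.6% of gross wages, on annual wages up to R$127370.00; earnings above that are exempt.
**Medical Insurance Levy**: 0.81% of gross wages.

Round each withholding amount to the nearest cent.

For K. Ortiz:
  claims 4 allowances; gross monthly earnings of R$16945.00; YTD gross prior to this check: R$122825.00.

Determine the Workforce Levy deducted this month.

Workforce Levy: cap R$127370.00 − YTD R$122825.00 = R$4545.00 subject; 4.6% × R$4545.00 = R$209.07

R$209.07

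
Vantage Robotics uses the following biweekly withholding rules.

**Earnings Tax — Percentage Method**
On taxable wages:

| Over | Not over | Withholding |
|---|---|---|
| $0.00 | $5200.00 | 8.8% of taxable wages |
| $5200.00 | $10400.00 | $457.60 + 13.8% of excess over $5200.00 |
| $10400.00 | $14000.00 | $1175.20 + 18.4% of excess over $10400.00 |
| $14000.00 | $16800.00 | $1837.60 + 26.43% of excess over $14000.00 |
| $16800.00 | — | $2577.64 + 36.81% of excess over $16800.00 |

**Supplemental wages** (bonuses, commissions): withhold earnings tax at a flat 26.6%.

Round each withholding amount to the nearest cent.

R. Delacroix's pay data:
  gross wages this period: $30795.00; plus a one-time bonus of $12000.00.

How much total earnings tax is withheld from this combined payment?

$10921.20

Earnings Tax: taxable = $30795.00
  $2577.64 + 36.81% × ($30795.00 − $16800.00) = $2577.64 + 36.81% × $13995.00 = $7729.20
Supplemental (26.6% flat on bonus): 26.6% × $12000.00 = $3192.00
Total earnings tax: $7729.20 + $3192.00 = $10921.20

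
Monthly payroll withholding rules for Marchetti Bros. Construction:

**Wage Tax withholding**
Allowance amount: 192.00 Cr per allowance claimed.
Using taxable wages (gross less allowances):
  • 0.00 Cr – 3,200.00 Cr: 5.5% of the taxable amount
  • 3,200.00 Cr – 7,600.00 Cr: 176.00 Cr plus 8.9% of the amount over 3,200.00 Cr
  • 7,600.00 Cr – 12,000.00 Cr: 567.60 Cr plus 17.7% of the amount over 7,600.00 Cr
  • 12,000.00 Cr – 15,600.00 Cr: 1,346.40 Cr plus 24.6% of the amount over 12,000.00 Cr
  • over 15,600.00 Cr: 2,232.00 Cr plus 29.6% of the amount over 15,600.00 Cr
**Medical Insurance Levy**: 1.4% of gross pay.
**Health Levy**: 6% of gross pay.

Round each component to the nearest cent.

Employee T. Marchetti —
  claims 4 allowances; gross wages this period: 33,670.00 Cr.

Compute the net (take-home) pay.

23,825.03 Cr

Wage Tax: taxable = 33,670.00 Cr − 4×192.00 Cr = 32,902.00 Cr
  2,232.00 Cr + 29.6% × (32,902.00 Cr − 15,600.00 Cr) = 2,232.00 Cr + 29.6% × 17,302.00 Cr = 7,353.39 Cr
Medical Insurance Levy: 1.4% × 33,670.00 Cr = 471.38 Cr
Health Levy: 6% × 33,670.00 Cr = 2,020.20 Cr
Total withheld: 7,353.39 Cr + 471.38 Cr + 2,020.20 Cr = 9,844.97 Cr
Net pay: 33,670.00 Cr − 9,844.97 Cr = 23,825.03 Cr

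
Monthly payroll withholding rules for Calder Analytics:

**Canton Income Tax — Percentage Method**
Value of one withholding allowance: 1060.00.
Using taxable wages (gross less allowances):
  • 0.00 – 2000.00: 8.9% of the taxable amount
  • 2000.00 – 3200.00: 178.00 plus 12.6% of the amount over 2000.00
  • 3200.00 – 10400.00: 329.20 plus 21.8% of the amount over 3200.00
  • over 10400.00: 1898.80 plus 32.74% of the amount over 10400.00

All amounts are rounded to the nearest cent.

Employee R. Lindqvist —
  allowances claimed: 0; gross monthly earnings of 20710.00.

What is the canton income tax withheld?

5274.29

Canton Income Tax: taxable = 20710.00
  1898.80 + 32.74% × (20710.00 − 10400.00) = 1898.80 + 32.74% × 10310.00 = 5274.29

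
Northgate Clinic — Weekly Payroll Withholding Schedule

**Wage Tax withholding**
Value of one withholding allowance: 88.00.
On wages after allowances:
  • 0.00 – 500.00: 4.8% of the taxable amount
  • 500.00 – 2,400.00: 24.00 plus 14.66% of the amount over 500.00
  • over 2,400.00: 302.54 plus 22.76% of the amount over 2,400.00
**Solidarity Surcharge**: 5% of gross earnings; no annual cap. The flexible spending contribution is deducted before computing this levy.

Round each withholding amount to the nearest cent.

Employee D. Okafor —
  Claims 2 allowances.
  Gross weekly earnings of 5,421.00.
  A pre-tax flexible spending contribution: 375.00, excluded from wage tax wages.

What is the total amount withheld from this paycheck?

1,117.01

Wage Tax: taxable = 5,421.00 − 375.00 − 2×88.00 = 4,870.00
  302.54 + 22.76% × (4,870.00 − 2,400.00) = 302.54 + 22.76% × 2,470.00 = 864.71
Solidarity Surcharge: 5% × 5,046.00 = 252.30
Total: 864.71 + 252.30 = 1,117.01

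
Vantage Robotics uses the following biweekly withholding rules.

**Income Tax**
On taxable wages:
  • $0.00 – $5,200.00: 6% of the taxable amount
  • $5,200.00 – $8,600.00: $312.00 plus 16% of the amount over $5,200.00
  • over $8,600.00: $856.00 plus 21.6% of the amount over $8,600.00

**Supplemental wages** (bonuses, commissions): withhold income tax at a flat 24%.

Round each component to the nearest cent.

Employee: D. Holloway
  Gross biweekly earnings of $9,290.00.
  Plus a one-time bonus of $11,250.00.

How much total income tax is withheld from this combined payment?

Income Tax: taxable = $9,290.00
  $856.00 + 21.6% × ($9,290.00 − $8,600.00) = $856.00 + 21.6% × $690.00 = $1,005.04
Supplemental (24% flat on bonus): 24% × $11,250.00 = $2,700.00
Total income tax: $1,005.04 + $2,700.00 = $3,705.04

$3,705.04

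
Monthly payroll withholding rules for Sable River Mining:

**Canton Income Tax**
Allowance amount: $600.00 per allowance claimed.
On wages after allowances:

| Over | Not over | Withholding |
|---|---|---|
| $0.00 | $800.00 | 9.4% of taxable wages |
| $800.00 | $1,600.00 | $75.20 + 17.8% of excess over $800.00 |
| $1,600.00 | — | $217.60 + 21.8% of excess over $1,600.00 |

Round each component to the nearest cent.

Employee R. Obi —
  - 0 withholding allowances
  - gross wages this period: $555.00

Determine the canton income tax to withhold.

$52.17

Canton Income Tax: taxable = $555.00
  9.4% × $555.00 = $52.17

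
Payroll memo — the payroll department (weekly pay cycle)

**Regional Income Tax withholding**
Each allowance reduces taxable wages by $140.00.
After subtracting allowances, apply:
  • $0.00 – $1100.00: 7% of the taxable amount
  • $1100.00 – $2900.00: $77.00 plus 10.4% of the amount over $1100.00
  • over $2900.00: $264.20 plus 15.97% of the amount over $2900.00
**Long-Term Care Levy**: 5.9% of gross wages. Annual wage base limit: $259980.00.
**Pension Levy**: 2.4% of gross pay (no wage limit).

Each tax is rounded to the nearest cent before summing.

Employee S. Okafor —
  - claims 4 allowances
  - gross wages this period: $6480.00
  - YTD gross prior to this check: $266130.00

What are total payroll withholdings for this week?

Regional Income Tax: taxable = $6480.00 − 4×$140.00 = $5920.00
  $264.20 + 15.97% × ($5920.00 − $2900.00) = $264.20 + 15.97% × $3020.00 = $746.49
Long-Term Care Levy: YTD $266130.00 ≥ cap $259980.00 → $0.00
Pension Levy: 2.4% × $6480.00 = $155.52
Total: $746.49 + $0.00 + $155.52 = $902.01

$902.01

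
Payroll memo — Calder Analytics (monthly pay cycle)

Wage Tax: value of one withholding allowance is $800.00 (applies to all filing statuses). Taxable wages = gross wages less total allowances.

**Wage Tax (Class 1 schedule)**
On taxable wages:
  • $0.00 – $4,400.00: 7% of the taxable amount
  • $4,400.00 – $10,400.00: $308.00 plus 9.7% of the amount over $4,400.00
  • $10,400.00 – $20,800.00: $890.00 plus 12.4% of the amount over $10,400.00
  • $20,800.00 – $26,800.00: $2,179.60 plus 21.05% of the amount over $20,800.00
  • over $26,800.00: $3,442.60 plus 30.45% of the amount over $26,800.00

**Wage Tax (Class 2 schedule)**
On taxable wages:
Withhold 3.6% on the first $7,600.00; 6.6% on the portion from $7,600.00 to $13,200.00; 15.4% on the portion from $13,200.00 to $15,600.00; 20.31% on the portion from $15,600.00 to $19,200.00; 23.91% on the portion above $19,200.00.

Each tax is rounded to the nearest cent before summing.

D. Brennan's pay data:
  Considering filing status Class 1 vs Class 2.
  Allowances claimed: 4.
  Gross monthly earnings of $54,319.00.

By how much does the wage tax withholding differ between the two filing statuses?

$1,471.95

Wage Tax (Class 1): taxable = $54,319.00 − 4×$800.00 = $51,119.00
  $3,442.60 + 30.45% × ($51,119.00 − $26,800.00) = $3,442.60 + 30.45% × $24,319.00 = $10,847.74
Wage Tax (Class 2): taxable = $54,319.00 − 4×$800.00 = $51,119.00
  $1,743.96 + 23.91% × ($51,119.00 − $19,200.00) = $1,743.96 + 23.91% × $31,919.00 = $9,375.79
Difference: |$10,847.74 − $9,375.79| = $1,471.95 (higher under Class 1)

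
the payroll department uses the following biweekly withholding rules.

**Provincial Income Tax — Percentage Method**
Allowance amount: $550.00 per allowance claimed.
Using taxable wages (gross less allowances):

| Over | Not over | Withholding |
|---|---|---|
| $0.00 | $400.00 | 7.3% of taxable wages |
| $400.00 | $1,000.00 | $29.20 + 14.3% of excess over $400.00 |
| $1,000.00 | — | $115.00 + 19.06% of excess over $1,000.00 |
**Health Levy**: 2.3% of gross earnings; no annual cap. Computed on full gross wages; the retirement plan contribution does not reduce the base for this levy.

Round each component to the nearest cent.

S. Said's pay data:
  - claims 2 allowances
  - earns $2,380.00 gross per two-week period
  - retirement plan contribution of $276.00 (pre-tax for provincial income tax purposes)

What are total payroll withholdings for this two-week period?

$170.50

Provincial Income Tax: taxable = $2,380.00 − $276.00 − 2×$550.00 = $1,004.00
  $115.00 + 19.06% × ($1,004.00 − $1,000.00) = $115.00 + 19.06% × $4.00 = $115.76
Health Levy: 2.3% × $2,380.00 = $54.74
Total: $115.76 + $54.74 = $170.50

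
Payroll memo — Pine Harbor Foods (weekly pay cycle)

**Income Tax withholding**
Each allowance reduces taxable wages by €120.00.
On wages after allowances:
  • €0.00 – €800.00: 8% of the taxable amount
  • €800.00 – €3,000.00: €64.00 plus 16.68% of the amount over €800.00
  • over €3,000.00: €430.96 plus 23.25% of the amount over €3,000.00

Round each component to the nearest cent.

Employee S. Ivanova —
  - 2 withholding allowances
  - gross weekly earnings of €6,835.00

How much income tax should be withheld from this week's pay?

€1,266.80

Income Tax: taxable = €6,835.00 − 2×€120.00 = €6,595.00
  €430.96 + 23.25% × (€6,595.00 − €3,000.00) = €430.96 + 23.25% × €3,595.00 = €1,266.80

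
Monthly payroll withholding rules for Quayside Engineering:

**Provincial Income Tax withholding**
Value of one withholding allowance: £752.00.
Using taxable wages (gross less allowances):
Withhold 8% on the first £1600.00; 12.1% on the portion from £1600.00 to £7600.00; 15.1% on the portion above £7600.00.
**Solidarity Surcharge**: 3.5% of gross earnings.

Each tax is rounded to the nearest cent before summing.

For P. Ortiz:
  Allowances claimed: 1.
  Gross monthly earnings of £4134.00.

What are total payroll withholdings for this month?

Provincial Income Tax: taxable = £4134.00 − 1×£752.00 = £3382.00
  £128.00 + 12.1% × (£3382.00 − £1600.00) = £128.00 + 12.1% × £1782.00 = £343.62
Solidarity Surcharge: 3.5% × £4134.00 = £144.69
Total: £343.62 + £144.69 = £488.31

£488.31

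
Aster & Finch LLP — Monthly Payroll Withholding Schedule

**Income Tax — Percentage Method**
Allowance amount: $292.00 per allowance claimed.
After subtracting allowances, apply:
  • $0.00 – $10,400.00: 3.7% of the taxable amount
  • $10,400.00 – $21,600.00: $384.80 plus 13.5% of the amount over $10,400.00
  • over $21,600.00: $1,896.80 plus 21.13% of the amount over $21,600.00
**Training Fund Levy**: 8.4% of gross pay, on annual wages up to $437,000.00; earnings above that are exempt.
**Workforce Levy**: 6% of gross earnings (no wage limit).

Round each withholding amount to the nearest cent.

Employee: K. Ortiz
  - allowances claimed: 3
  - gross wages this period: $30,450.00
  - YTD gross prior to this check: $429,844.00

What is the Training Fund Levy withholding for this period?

Training Fund Levy: cap $437,000.00 − YTD $429,844.00 = $7,156.00 subject; 8.4% × $7,156.00 = $601.10

$601.10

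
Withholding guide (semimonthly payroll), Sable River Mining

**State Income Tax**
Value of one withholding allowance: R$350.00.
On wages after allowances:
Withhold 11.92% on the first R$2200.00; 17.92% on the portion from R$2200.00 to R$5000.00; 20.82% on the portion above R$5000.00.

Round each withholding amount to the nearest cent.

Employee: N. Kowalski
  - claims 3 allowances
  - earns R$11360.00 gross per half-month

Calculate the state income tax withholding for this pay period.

R$1869.54

State Income Tax: taxable = R$11360.00 − 3×R$350.00 = R$10310.00
  R$764.00 + 20.82% × (R$10310.00 − R$5000.00) = R$764.00 + 20.82% × R$5310.00 = R$1869.54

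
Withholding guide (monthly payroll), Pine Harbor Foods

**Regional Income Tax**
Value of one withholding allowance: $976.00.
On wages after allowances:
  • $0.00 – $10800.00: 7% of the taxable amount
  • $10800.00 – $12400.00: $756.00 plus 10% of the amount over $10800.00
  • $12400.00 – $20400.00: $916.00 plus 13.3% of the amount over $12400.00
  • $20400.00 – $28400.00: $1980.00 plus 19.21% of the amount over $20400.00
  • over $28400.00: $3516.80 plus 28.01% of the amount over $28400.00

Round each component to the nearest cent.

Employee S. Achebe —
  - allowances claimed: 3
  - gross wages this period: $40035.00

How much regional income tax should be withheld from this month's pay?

$5955.63

Regional Income Tax: taxable = $40035.00 − 3×$976.00 = $37107.00
  $3516.80 + 28.01% × ($37107.00 − $28400.00) = $3516.80 + 28.01% × $8707.00 = $5955.63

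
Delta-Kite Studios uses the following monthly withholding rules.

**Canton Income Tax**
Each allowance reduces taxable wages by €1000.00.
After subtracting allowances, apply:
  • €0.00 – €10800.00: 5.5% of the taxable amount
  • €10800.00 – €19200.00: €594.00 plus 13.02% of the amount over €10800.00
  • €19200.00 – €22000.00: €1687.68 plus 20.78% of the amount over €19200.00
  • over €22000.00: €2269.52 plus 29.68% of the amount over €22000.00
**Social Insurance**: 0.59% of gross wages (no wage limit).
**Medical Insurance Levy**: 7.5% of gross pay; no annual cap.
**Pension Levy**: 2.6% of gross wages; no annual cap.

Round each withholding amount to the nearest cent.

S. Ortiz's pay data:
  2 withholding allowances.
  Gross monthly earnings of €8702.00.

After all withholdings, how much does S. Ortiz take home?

€7403.15

Canton Income Tax: taxable = €8702.00 − 2×€1000.00 = €6702.00
  5.5% × €6702.00 = €368.61
Social Insurance: 0.59% × €8702.00 = €51.34
Medical Insurance Levy: 7.5% × €8702.00 = €652.65
Pension Levy: 2.6% × €8702.00 = €226.25
Total withheld: €368.61 + €51.34 + €652.65 + €226.25 = €1298.85
Net pay: €8702.00 − €1298.85 = €7403.15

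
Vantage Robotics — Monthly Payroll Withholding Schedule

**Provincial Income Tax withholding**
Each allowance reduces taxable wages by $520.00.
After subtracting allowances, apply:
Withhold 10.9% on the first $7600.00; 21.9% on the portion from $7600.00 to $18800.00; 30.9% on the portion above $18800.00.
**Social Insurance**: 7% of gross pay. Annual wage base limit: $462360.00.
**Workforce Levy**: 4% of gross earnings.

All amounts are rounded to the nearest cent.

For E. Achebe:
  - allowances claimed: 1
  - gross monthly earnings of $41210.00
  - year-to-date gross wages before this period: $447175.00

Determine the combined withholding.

Provincial Income Tax: taxable = $41210.00 − 1×$520.00 = $40690.00
  $3281.20 + 30.9% × ($40690.00 − $18800.00) = $3281.20 + 30.9% × $21890.00 = $10045.21
Social Insurance: cap $462360.00 − YTD $447175.00 = $15185.00 subject; 7% × $15185.00 = $1062.95
Workforce Levy: 4% × $41210.00 = $1648.40
Total: $10045.21 + $1062.95 + $1648.40 = $12756.56

$12756.56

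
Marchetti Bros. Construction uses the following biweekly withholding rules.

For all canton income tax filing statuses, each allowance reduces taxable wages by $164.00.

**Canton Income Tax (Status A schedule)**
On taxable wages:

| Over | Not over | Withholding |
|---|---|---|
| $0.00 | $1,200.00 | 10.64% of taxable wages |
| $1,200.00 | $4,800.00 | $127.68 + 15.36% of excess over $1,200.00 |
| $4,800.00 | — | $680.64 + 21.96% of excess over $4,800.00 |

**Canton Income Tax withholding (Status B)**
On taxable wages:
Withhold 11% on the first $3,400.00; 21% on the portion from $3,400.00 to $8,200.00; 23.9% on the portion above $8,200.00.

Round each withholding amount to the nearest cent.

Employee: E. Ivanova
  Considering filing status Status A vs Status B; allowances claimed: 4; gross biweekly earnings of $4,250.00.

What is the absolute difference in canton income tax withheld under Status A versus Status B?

Canton Income Tax (Status A): taxable = $4,250.00 − 4×$164.00 = $3,594.00
  $127.68 + 15.36% × ($3,594.00 − $1,200.00) = $127.68 + 15.36% × $2,394.00 = $495.40
Canton Income Tax (Status B): taxable = $4,250.00 − 4×$164.00 = $3,594.00
  $374.00 + 21% × ($3,594.00 − $3,400.00) = $374.00 + 21% × $194.00 = $414.74
Difference: |$495.40 − $414.74| = $80.66 (higher under Status A)

$80.66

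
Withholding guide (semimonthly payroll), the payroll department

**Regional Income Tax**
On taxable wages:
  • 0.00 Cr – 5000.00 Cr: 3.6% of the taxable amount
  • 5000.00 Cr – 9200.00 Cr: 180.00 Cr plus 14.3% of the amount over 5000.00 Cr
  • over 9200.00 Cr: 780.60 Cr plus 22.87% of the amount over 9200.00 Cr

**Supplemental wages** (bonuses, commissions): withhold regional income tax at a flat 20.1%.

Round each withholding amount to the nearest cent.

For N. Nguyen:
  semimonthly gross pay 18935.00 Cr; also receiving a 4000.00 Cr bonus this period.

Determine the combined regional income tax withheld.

3810.99 Cr

Regional Income Tax: taxable = 18935.00 Cr
  780.60 Cr + 22.87% × (18935.00 Cr − 9200.00 Cr) = 780.60 Cr + 22.87% × 9735.00 Cr = 3006.99 Cr
Supplemental (20.1% flat on bonus): 20.1% × 4000.00 Cr = 804.00 Cr
Total regional income tax: 3006.99 Cr + 804.00 Cr = 3810.99 Cr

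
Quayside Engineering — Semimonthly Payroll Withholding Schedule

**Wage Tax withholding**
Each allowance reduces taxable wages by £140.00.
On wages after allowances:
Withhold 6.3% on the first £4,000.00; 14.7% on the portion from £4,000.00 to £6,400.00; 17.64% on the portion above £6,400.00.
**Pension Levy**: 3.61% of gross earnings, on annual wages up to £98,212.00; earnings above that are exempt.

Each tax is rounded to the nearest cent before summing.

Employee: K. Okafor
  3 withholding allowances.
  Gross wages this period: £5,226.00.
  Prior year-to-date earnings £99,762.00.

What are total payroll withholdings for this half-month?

Wage Tax: taxable = £5,226.00 − 3×£140.00 = £4,806.00
  £252.00 + 14.7% × (£4,806.00 − £4,000.00) = £252.00 + 14.7% × £806.00 = £370.48
Pension Levy: YTD £99,762.00 ≥ cap £98,212.00 → £0.00
Total: £370.48 + £0.00 = £370.48

£370.48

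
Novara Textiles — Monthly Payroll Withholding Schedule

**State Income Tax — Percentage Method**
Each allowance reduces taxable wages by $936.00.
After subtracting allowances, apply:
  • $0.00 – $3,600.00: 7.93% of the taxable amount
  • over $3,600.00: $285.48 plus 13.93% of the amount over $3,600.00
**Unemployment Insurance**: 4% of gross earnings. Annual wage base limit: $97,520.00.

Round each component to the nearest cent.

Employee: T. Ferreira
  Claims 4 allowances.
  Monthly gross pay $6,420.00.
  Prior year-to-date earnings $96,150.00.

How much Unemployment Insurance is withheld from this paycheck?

Unemployment Insurance: cap $97,520.00 − YTD $96,150.00 = $1,370.00 subject; 4% × $1,370.00 = $54.80

$54.80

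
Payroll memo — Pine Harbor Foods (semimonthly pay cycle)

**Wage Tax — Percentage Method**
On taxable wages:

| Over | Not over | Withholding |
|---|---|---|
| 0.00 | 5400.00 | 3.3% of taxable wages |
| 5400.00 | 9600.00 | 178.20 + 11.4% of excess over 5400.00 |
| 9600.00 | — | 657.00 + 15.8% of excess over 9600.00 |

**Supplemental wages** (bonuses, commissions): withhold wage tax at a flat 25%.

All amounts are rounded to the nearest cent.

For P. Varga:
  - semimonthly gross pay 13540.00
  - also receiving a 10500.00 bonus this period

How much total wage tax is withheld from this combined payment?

3904.52

Wage Tax: taxable = 13540.00
  657.00 + 15.8% × (13540.00 − 9600.00) = 657.00 + 15.8% × 3940.00 = 1279.52
Supplemental (25% flat on bonus): 25% × 10500.00 = 2625.00
Total wage tax: 1279.52 + 2625.00 = 3904.52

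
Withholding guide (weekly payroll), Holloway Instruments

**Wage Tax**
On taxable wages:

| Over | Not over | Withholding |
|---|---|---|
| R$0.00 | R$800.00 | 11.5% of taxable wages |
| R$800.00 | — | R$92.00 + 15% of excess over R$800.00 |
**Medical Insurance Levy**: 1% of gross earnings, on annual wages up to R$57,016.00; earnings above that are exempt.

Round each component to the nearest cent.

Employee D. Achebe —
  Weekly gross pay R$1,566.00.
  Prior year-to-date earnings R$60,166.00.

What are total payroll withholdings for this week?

Wage Tax: taxable = R$1,566.00
  R$92.00 + 15% × (R$1,566.00 − R$800.00) = R$92.00 + 15% × R$766.00 = R$206.90
Medical Insurance Levy: YTD R$60,166.00 ≥ cap R$57,016.00 → R$0.00
Total: R$206.90 + R$0.00 = R$206.90

R$206.90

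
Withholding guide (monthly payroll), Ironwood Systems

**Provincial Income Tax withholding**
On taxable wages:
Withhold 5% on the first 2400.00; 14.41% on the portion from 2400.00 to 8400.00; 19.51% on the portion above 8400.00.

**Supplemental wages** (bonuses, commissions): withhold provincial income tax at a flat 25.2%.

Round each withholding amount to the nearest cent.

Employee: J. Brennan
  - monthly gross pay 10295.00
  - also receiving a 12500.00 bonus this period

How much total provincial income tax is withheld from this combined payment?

Provincial Income Tax: taxable = 10295.00
  984.60 + 19.51% × (10295.00 − 8400.00) = 984.60 + 19.51% × 1895.00 = 1354.31
Supplemental (25.2% flat on bonus): 25.2% × 12500.00 = 3150.00
Total provincial income tax: 1354.31 + 3150.00 = 4504.31

4504.31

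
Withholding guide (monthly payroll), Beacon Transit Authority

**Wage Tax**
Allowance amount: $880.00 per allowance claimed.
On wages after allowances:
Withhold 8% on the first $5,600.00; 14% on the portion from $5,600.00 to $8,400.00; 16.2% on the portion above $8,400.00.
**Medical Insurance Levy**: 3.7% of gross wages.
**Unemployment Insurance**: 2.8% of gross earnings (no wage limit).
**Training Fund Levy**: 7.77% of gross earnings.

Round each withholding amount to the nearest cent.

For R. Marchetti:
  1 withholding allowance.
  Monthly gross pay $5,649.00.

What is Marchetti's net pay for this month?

Wage Tax: taxable = $5,649.00 − 1×$880.00 = $4,769.00
  8% × $4,769.00 = $381.52
Medical Insurance Levy: 3.7% × $5,649.00 = $209.01
Unemployment Insurance: 2.8% × $5,649.00 = $158.17
Training Fund Levy: 7.77% × $5,649.00 = $438.93
Total withheld: $381.52 + $209.01 + $158.17 + $438.93 = $1,187.63
Net pay: $5,649.00 − $1,187.63 = $4,461.37

$4,461.37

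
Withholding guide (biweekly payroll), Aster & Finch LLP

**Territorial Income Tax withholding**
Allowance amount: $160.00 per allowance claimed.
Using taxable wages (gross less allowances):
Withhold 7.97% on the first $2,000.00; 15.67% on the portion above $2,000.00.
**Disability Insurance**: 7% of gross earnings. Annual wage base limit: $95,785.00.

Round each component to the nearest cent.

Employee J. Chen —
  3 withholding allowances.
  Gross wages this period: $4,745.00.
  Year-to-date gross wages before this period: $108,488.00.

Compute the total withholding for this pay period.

$514.33

Territorial Income Tax: taxable = $4,745.00 − 3×$160.00 = $4,265.00
  $159.40 + 15.67% × ($4,265.00 − $2,000.00) = $159.40 + 15.67% × $2,265.00 = $514.33
Disability Insurance: YTD $108,488.00 ≥ cap $95,785.00 → $0.00
Total: $514.33 + $0.00 = $514.33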